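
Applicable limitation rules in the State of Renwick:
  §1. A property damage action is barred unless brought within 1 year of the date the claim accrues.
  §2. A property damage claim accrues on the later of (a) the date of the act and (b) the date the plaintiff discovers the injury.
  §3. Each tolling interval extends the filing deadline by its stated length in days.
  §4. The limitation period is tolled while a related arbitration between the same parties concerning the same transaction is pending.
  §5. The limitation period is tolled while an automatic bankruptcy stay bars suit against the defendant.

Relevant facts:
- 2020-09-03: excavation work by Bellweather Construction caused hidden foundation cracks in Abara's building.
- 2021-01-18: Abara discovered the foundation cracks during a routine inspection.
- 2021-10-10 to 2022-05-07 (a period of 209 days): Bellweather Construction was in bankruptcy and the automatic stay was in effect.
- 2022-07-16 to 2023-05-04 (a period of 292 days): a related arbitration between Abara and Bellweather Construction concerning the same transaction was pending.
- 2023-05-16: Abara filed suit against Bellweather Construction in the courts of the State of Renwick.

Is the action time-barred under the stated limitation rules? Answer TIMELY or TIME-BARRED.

TIMELY

The claim accrued on 2021-01-18 — the later of the 2020-09-03 act and the 2021-01-18 discovery.
The untolled deadline — 1 year after 2021-01-18 — is 2022-01-18.
The period was tolled for 209 days by the automatic bankruptcy stay (2021-10-10 to 2022-05-07), pushing the deadline to 2022-08-15.
Because the pending related arbitration ran from 2022-07-16 to 2023-05-04, the deadline is extended by 292 days to 2023-06-03.
The 2023-05-16 filing precedes the 2023-06-03 deadline; the claim is timely.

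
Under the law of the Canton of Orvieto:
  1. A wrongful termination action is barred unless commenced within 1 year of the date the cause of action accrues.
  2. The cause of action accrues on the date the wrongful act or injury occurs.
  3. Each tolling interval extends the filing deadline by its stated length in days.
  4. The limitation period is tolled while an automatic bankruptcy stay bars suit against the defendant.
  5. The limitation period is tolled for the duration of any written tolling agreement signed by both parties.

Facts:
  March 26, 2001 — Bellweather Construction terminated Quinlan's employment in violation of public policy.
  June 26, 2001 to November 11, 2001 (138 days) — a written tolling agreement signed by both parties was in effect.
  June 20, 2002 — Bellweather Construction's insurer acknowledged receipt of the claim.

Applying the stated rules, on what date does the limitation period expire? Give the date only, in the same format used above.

The cause of action accrued on March 26, 2001, the date of the act.
1 year from March 26, 2001 is March 26, 2002.
The written tolling agreement from June 26, 2001 to November 11, 2001 tolled the period for 138 days, extending the deadline to August 11, 2002.
The other events in the timeline have no effect on the limitation period under the stated rules.

August 11, 2002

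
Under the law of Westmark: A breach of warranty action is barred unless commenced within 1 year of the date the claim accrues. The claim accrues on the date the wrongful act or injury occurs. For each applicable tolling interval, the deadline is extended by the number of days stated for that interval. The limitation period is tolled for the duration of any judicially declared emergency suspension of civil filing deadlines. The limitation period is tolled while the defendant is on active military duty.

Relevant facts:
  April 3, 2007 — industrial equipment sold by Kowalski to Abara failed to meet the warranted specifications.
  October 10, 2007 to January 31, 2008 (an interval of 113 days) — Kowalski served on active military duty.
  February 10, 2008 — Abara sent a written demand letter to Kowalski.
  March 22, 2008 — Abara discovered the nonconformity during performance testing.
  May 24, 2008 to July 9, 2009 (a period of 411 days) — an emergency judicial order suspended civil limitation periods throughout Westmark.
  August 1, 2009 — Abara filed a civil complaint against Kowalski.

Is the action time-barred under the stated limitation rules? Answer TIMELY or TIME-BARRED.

TIMELY

Because the rule ties accrual to occurrence, the claim accrued on April 3, 2007, not on the March 22, 2008 discovery date.
The untolled deadline — 1 year after April 3, 2007 — is April 3, 2008.
The defendant's active military service from October 10, 2007 to January 31, 2008 tolled the period for 113 days, extending the deadline to July 25, 2008.
Because the emergency suspension of filing deadlines ran from May 24, 2008 to July 9, 2009, the deadline is extended by 411 days to September 9, 2009.
Nothing else in the chronology tolls or restarts the period.
The August 1, 2009 filing precedes the September 9, 2009 deadline; the claim is timely.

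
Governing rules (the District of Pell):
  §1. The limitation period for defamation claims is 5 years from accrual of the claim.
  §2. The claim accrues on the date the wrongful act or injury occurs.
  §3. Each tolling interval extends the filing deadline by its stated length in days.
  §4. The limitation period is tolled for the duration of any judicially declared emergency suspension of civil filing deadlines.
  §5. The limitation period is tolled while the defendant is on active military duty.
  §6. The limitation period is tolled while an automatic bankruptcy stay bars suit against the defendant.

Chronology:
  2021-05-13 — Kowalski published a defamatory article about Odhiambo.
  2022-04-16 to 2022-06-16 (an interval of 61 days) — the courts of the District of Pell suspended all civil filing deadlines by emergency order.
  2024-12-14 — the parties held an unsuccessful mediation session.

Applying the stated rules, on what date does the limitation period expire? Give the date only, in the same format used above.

The limitation period began to run on 2021-05-13.
Adding the 5 years base period to 2021-05-13 gives a deadline of 2026-05-13, before any tolling.
The emergency suspension of filing deadlines from 2022-04-16 to 2022-06-16 tolled the period for 61 days, extending the deadline to 2026-07-13.
The other events in the timeline have no effect on the limitation period under the stated rules.

2026-07-13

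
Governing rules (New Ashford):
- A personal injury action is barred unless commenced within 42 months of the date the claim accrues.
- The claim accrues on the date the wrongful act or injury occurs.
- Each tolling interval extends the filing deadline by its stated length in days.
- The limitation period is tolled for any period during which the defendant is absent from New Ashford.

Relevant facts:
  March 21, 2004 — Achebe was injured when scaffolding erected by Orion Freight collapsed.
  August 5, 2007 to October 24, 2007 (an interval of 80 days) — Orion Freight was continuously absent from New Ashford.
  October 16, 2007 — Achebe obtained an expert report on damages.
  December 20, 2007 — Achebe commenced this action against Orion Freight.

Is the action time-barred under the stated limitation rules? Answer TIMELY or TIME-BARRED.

The limitation period began to run on March 21, 2004.
The untolled deadline — 42 months after March 21, 2004 — is September 21, 2007.
The period was tolled for 80 days by the defendant's absence from the jurisdiction (August 5, 2007 to October 24, 2007), pushing the deadline to December 10, 2007.
The other events in the timeline have no effect on the limitation period under the stated rules.
The December 20, 2007 filing falls after the December 10, 2007 deadline; the claim is time-barred.

TIME-BARRED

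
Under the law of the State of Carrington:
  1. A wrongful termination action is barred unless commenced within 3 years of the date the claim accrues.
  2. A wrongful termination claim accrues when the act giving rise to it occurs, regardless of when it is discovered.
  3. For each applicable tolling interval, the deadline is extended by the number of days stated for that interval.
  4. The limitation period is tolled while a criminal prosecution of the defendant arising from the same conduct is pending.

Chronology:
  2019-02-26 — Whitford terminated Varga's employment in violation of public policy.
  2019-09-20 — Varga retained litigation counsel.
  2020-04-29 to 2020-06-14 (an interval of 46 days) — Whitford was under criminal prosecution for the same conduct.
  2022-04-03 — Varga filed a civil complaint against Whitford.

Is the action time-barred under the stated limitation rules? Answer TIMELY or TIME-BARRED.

TIMELY

The limitation period began to run on 2019-02-26.
Adding the 3 years base period to 2019-02-26 gives a deadline of 2022-02-26, before any tolling.
The pending criminal prosecution from 2020-04-29 to 2020-06-14 tolled the period for 46 days, extending the deadline to 2022-04-13.
None of the other events listed affects the running of the period under the stated rules.
Varga filed on 2022-04-03, before the 2022-04-13 deadline, so the action is timely.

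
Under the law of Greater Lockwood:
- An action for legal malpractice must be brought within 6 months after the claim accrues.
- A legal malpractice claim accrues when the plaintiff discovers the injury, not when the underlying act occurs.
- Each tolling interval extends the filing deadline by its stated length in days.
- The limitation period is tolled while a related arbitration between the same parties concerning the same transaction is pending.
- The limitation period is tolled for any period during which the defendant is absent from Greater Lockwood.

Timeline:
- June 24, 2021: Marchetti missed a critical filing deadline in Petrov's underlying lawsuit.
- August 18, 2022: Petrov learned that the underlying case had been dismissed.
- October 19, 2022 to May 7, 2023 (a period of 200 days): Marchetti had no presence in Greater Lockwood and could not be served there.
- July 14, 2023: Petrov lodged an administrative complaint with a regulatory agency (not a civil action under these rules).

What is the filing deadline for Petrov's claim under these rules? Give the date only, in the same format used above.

September 6, 2023

Accrual is tied to discovery, so the period began on August 18, 2022 rather than on June 24, 2021 when the act occurred.
The untolled deadline — 6 months after August 18, 2022 — is February 18, 2023.
The defendant's absence from the jurisdiction from October 19, 2022 to May 7, 2023 tolled the period for 200 days, extending the deadline to September 6, 2023.
Nothing else in the chronology tolls or restarts the period.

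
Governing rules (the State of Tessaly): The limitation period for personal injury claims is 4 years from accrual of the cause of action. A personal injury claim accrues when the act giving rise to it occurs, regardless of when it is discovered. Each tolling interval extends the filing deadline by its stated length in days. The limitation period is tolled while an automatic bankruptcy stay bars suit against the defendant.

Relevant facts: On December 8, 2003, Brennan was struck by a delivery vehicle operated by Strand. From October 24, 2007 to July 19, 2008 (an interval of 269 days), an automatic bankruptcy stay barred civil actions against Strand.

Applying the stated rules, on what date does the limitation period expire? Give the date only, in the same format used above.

September 2, 2008

The claim accrued on December 8, 2003, when the wrongful act occurred.
Adding the 4 years base period to December 8, 2003 gives a deadline of December 8, 2007, before any tolling.
The period was tolled for 269 days by the automatic bankruptcy stay (October 24, 2007 to July 19, 2008), pushing the deadline to September 2, 2008.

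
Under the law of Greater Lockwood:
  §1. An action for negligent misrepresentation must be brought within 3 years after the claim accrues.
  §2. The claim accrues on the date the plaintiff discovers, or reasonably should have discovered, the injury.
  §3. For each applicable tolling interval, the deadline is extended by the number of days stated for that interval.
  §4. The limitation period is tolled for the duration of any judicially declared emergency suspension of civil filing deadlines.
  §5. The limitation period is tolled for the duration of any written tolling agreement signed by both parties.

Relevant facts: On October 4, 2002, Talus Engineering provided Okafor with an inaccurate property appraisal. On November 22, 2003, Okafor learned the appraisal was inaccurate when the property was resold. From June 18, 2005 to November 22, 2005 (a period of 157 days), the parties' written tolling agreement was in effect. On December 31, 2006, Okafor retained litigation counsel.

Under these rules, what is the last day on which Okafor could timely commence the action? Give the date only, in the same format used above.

Under the discovery rule, the claim accrued on November 22, 2003, when Okafor discovered the injury — not on the October 4, 2002 date of the underlying act.
Adding the 3 years base period to November 22, 2003 gives a deadline of November 22, 2006, before any tolling.
Because the written tolling agreement ran from June 18, 2005 to November 22, 2005, the deadline is extended by 157 days to April 28, 2007.
None of the other events listed affects the running of the period under the stated rules.

April 28, 2007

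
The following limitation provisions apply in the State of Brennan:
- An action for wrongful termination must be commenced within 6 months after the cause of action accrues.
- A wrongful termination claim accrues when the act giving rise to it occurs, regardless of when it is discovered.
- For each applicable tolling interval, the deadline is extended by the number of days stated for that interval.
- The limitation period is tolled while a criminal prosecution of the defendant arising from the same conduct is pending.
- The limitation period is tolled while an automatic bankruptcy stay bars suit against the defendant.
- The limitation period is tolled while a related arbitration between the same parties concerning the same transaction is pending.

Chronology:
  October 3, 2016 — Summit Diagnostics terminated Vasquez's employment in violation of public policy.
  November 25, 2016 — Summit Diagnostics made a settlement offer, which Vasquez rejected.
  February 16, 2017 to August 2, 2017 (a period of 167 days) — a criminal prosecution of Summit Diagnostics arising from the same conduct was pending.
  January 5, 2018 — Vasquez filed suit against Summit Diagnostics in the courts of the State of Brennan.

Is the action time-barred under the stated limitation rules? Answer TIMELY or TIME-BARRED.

The claim accrued on October 3, 2016, when the wrongful act occurred.
Adding the 6 months base period to October 3, 2016 gives a deadline of April 3, 2017, before any tolling.
The pending criminal prosecution from February 16, 2017 to August 2, 2017 tolled the period for 167 days, extending the deadline to September 17, 2017.
None of the other events listed affects the running of the period under the stated rules.
The January 5, 2018 filing falls after the September 17, 2017 deadline; the claim is time-barred.

TIME-BARRED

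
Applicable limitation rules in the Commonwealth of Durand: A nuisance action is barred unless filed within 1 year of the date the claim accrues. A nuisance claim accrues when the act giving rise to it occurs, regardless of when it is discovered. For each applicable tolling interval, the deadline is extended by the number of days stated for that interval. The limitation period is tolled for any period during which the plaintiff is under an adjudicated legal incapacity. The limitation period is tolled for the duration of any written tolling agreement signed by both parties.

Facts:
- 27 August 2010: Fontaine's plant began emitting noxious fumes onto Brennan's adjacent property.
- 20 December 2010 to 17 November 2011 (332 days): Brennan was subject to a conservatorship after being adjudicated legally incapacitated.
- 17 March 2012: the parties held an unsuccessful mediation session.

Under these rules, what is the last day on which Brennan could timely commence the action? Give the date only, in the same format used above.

The limitation period began to run on 27 August 2010.
The untolled deadline — 1 year after 27 August 2010 — is 27 August 2011.
The period was tolled for 332 days by the plaintiff's legal incapacity (20 December 2010 to 17 November 2011), pushing the deadline to 24 July 2012.
None of the other events listed affects the running of the period under the stated rules.

24 July 2012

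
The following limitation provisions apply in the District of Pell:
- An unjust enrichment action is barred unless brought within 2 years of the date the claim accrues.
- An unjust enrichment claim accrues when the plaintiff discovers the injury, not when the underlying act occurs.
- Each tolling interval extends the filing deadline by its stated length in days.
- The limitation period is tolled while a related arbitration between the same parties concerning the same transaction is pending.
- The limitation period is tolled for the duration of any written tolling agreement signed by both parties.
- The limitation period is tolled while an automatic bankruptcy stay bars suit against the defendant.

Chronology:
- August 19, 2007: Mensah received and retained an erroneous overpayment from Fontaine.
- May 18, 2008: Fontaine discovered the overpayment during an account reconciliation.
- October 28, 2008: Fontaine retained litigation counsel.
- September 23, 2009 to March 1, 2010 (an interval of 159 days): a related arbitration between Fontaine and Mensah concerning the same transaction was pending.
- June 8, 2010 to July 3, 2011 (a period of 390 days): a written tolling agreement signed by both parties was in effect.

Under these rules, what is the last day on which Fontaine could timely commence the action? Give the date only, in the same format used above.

November 18, 2011

The claim did not accrue until Fontaine discovered the injury on May 18, 2008; the August 19, 2007 act date does not start the clock under the stated rule.
The untolled deadline — 2 years after May 18, 2008 — is May 18, 2010.
Because the pending related arbitration ran from September 23, 2009 to March 1, 2010, the deadline is extended by 159 days to October 24, 2010.
Because the written tolling agreement ran from June 8, 2010 to July 3, 2011, the deadline is extended by 390 days to November 18, 2011.
Nothing else in the chronology tolls or restarts the period.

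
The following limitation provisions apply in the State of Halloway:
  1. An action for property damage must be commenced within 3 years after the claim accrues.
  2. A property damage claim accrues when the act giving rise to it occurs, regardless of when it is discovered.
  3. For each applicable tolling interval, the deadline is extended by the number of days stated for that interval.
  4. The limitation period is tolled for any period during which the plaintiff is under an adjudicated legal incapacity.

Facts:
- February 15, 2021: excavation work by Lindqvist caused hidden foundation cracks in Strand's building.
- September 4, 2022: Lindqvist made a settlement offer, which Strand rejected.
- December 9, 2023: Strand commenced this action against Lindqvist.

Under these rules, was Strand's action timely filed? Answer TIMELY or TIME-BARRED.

The claim accrued on February 15, 2021, when the wrongful act occurred.
Adding the 3 years base period to February 15, 2021 gives a deadline of February 15, 2024, before any tolling.
Nothing else in the chronology tolls or restarts the period.
Strand filed on December 9, 2023, before the February 15, 2024 deadline, so the action is timely.

TIMELY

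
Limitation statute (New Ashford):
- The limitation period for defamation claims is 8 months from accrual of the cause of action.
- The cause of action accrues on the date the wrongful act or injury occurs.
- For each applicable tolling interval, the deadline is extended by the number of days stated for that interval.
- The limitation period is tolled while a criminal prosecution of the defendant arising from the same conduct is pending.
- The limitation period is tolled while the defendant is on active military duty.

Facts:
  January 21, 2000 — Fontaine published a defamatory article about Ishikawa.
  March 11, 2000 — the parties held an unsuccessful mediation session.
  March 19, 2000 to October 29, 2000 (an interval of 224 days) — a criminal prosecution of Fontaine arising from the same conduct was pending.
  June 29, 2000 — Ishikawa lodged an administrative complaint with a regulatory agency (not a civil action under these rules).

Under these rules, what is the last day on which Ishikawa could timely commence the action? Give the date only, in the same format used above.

May 3, 2001

The claim accrued on January 21, 2000, when the wrongful act occurred.
8 months from January 21, 2000 is September 21, 2000.
The pending criminal prosecution from March 19, 2000 to October 29, 2000 tolled the period for 224 days, extending the deadline to May 3, 2001.
The other events in the timeline have no effect on the limitation period under the stated rules.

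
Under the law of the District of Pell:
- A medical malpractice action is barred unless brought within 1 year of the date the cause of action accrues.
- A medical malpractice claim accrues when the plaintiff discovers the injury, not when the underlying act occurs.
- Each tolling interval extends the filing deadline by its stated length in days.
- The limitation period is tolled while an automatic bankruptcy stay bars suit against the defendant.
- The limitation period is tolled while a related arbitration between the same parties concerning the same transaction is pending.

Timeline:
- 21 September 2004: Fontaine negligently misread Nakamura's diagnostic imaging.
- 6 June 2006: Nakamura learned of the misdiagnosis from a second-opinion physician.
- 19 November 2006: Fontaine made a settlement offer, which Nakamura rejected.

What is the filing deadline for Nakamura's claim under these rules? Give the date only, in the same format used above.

6 June 2007

Under the discovery rule, the claim accrued on 6 June 2006, when Nakamura discovered the injury — not on the 21 September 2004 date of the underlying act.
The untolled deadline — 1 year after 6 June 2006 — is 6 June 2007.
Nothing else in the chronology tolls or restarts the period.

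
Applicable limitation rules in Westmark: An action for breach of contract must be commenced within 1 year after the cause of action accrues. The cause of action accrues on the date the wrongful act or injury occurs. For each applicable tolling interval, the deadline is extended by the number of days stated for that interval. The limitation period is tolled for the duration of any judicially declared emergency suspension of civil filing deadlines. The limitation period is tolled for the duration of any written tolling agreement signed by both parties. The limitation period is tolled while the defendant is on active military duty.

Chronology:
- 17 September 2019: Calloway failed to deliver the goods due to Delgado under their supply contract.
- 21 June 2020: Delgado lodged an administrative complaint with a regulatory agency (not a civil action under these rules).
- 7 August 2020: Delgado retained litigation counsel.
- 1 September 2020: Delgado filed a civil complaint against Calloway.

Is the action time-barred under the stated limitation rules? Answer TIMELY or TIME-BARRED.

TIMELY

The limitation period began to run on 17 September 2019.
Adding the 1 year base period to 17 September 2019 gives a deadline of 17 September 2020, before any tolling.
The other events in the timeline have no effect on the limitation period under the stated rules.
Delgado filed on 1 September 2020, before the 17 September 2020 deadline, so the action is timely.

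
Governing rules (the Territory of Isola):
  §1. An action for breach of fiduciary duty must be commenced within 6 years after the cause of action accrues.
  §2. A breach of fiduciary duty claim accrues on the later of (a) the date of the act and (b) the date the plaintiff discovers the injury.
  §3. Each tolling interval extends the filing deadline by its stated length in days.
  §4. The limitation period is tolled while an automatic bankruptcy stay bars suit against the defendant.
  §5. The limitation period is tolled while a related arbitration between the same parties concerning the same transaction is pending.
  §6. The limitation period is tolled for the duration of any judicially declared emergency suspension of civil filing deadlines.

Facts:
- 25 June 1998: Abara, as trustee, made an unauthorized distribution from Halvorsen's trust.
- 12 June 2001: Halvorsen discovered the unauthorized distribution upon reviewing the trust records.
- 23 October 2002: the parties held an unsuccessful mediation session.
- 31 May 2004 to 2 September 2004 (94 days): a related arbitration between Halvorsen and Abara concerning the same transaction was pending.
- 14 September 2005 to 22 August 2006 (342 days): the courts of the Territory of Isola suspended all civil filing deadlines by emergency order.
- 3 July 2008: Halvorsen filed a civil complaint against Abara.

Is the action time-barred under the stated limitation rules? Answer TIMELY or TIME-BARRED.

The claim accrued on 12 June 2001 — the later of the 25 June 1998 act and the 12 June 2001 discovery.
Adding the 6 years base period to 12 June 2001 gives a deadline of 12 June 2007, before any tolling.
The pending related arbitration from 31 May 2004 to 2 September 2004 tolled the period for 94 days, extending the deadline to 14 September 2007.
The emergency suspension of filing deadlines from 14 September 2005 to 22 August 2006 tolled the period for 342 days, extending the deadline to 21 August 2008.
None of the other events listed affects the running of the period under the stated rules.
Filing on 3 July 2008 beat the 21 August 2008 deadline — the action is timely.

TIMELY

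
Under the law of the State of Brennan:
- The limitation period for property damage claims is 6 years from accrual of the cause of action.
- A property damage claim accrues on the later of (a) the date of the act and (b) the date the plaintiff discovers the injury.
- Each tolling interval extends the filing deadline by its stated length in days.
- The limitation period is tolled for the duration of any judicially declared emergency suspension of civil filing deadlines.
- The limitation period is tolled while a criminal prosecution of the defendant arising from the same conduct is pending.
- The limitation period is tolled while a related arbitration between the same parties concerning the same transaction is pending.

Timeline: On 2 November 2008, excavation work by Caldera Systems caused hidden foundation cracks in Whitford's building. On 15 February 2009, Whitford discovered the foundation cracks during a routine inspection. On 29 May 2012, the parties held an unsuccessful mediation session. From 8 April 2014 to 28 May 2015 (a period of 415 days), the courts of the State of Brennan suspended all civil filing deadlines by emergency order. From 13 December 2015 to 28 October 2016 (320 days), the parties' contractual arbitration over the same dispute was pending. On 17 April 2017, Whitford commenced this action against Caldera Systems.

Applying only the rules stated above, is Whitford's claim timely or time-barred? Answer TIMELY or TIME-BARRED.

Because discovery on 15 February 2009 post-dates the 2 November 2008 act, accrual under the later-of rule falls on 15 February 2009.
Adding the 6 years base period to 15 February 2009 gives a deadline of 15 February 2015, before any tolling.
Because the emergency suspension of filing deadlines ran from 8 April 2014 to 28 May 2015, the deadline is extended by 415 days to 5 April 2016.
The pending related arbitration from 13 December 2015 to 28 October 2016 tolled the period for 320 days, extending the deadline to 19 February 2017.
None of the other events listed affects the running of the period under the stated rules.
Whitford filed on 17 April 2017, after the 19 February 2017 deadline, so the action is time-barred.

TIME-BARRED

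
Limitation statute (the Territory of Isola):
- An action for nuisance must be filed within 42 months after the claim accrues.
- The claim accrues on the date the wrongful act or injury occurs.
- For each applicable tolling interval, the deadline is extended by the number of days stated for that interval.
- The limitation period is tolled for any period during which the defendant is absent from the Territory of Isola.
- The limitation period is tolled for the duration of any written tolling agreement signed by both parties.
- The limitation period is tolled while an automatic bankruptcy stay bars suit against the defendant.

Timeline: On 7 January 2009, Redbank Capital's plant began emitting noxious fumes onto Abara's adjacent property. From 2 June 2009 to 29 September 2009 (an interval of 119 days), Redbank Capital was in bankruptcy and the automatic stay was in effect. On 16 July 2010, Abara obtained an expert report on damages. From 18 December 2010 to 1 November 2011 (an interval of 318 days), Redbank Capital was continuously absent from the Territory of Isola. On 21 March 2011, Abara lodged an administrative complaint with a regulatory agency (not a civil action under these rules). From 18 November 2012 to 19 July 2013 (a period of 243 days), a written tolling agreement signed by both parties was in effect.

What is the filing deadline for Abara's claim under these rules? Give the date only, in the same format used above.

The limitation period began to run on 7 January 2009.
The untolled deadline — 42 months after 7 January 2009 — is 7 July 2012.
The automatic bankruptcy stay from 2 June 2009 to 29 September 2009 tolled the period for 119 days, extending the deadline to 3 November 2012.
Because the defendant's absence from the jurisdiction ran from 18 December 2010 to 1 November 2011, the deadline is extended by 318 days to 17 September 2013.
The written tolling agreement from 18 November 2012 to 19 July 2013 tolled the period for 243 days, extending the deadline to 18 May 2014.
None of the other events listed affects the running of the period under the stated rules.

18 May 2014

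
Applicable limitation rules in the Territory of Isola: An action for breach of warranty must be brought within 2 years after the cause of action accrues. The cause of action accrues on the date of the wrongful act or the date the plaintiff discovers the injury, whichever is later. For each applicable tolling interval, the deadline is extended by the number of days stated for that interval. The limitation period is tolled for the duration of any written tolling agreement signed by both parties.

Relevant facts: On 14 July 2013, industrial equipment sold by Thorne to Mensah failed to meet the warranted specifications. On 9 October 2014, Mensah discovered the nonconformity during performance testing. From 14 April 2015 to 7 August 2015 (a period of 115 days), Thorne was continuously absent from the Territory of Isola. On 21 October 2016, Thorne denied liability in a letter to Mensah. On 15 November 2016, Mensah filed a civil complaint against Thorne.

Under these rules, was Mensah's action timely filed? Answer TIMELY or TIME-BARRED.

TIME-BARRED

The claim accrued on 9 October 2014 — the later of the 14 July 2013 act and the 9 October 2014 discovery.
The untolled deadline — 2 years after 9 October 2014 — is 9 October 2016.
No stated provision tolls the period for the defendant's absence, so the interval from 14 April 2015 to 7 August 2015 has no effect on the deadline.
The other events in the timeline have no effect on the limitation period under the stated rules.
Mensah filed on 15 November 2016, after the 9 October 2016 deadline, so the action is time-barred.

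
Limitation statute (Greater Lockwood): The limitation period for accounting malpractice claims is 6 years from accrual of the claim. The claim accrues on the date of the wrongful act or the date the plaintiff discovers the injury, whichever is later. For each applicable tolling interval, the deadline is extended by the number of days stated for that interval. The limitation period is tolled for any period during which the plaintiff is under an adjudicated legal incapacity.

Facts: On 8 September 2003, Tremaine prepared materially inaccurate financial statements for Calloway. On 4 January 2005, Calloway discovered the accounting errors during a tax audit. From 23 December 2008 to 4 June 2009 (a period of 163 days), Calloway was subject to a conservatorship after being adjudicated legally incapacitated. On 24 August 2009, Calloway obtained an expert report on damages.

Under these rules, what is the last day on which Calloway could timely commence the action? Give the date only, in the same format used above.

The claim accrued on 4 January 2005 — the later of the 8 September 2003 act and the 4 January 2005 discovery.
Adding the 6 years base period to 4 January 2005 gives a deadline of 4 January 2011, before any tolling.
The period was tolled for 163 days by the plaintiff's legal incapacity (23 December 2008 to 4 June 2009), pushing the deadline to 16 June 2011.
None of the other events listed affects the running of the period under the stated rules.

16 June 2011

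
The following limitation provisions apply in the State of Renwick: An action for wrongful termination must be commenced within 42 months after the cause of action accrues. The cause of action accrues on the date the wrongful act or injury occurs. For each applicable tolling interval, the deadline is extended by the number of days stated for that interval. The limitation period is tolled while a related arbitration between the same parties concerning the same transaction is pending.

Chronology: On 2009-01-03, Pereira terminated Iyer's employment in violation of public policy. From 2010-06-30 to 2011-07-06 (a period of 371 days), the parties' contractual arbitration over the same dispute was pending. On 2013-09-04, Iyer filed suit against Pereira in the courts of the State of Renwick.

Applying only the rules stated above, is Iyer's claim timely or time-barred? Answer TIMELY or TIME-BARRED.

TIME-BARRED

The limitation period began to run on 2009-01-03.
Adding the 42 months base period to 2009-01-03 gives a deadline of 2012-07-03, before any tolling.
The pending related arbitration from 2010-06-30 to 2011-07-06 tolled the period for 371 days, extending the deadline to 2013-07-09.
Iyer filed on 2013-09-04, after the 2013-07-09 deadline, so the action is time-barred.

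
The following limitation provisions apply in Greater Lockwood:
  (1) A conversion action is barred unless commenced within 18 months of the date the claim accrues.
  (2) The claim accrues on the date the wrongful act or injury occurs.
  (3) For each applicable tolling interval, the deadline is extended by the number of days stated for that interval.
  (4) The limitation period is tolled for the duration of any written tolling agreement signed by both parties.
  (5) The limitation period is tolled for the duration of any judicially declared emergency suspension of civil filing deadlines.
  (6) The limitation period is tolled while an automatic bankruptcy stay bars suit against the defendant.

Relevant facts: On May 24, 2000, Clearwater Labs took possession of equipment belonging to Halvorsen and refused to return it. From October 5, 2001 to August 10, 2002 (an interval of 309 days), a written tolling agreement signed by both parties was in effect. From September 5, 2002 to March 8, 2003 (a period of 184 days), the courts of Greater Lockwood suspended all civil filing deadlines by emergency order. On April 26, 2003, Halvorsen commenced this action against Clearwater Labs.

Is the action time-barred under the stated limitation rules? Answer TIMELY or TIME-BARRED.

The claim accrued on May 24, 2000, when the wrongful act occurred.
18 months from May 24, 2000 is November 24, 2001.
The written tolling agreement from October 5, 2001 to August 10, 2002 tolled the period for 309 days, extending the deadline to September 29, 2002.
The period was tolled for 184 days by the emergency suspension of filing deadlines (September 5, 2002 to March 8, 2003), pushing the deadline to April 1, 2003.
Halvorsen filed on April 26, 2003, after the April 1, 2003 deadline, so the action is time-barred.

TIME-BARRED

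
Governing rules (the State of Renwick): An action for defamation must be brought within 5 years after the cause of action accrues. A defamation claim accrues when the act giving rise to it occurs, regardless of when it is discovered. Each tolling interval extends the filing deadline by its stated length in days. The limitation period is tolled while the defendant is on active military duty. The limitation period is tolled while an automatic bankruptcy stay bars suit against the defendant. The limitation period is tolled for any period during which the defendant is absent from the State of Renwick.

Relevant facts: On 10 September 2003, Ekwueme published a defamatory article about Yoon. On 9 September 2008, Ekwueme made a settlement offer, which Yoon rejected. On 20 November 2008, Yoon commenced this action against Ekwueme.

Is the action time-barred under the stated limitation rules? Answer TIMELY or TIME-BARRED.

TIME-BARRED

The claim accrued on 10 September 2003, when the wrongful act occurred.
The untolled deadline — 5 years after 10 September 2003 — is 10 September 2008.
None of the other events listed affects the running of the period under the stated rules.
The 20 November 2008 filing falls after the 10 September 2008 deadline; the claim is time-barred.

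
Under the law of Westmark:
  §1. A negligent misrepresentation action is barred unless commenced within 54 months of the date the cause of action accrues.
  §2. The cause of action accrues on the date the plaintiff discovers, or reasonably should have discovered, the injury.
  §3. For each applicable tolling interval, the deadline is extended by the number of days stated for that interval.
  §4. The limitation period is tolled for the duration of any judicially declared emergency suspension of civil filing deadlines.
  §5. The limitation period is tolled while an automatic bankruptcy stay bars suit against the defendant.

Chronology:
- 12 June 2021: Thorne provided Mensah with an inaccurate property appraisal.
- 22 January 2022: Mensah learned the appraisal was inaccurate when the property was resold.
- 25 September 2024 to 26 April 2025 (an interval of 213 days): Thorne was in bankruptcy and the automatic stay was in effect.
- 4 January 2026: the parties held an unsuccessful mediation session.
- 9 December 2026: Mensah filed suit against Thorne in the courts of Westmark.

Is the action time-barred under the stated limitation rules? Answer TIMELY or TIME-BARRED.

TIMELY

Under the discovery rule, the claim accrued on 22 January 2022, when Mensah discovered the injury — not on the 12 June 2021 date of the underlying act.
Adding the 54 months base period to 22 January 2022 gives a deadline of 22 July 2026, before any tolling.
Because the automatic bankruptcy stay ran from 25 September 2024 to 26 April 2025, the deadline is extended by 213 days to 20 February 2027.
None of the other events listed affects the running of the period under the stated rules.
The 9 December 2026 filing precedes the 20 February 2027 deadline; the claim is timely.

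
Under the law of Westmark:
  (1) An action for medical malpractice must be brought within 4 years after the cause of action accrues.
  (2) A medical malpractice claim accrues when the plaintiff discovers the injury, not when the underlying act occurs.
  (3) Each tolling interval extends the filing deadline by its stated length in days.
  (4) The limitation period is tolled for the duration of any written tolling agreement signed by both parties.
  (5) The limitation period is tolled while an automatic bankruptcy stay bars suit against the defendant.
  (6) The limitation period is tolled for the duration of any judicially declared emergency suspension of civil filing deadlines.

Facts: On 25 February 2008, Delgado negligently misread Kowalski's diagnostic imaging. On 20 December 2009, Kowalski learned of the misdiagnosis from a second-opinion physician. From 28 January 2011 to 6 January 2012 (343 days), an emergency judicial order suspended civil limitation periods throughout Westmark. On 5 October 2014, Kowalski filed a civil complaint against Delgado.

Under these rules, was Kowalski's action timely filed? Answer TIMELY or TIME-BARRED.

TIMELY

Under the discovery rule, the claim accrued on 20 December 2009, when Kowalski discovered the injury — not on the 25 February 2008 date of the underlying act.
4 years from 20 December 2009 is 20 December 2013.
Because the emergency suspension of filing deadlines ran from 28 January 2011 to 6 January 2012, the deadline is extended by 343 days to 28 November 2014.
Kowalski filed on 5 October 2014, before the 28 November 2014 deadline, so the action is timely.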